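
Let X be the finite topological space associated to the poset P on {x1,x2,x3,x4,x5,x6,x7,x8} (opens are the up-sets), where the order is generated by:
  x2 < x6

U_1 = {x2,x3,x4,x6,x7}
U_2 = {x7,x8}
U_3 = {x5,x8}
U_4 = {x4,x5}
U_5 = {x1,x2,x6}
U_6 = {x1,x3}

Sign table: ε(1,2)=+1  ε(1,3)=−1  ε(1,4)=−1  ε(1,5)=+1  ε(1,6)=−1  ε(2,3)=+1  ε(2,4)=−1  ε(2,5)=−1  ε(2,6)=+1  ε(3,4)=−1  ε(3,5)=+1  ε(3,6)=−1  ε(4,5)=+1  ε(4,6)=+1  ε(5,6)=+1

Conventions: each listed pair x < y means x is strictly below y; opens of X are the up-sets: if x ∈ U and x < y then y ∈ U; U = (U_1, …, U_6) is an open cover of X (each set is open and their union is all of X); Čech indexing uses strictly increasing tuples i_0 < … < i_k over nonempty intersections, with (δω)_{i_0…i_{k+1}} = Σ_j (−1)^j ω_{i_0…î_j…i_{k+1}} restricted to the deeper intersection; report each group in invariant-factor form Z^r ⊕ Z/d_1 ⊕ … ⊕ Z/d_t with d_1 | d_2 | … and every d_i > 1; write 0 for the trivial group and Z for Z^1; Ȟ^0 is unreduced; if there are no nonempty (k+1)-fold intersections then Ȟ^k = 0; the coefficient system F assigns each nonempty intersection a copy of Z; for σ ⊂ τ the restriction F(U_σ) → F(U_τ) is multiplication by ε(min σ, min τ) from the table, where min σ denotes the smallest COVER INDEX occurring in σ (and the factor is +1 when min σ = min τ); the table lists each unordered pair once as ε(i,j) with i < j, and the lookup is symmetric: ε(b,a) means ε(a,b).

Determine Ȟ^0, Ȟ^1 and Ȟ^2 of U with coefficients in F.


Ȟ^0 ≅ 0; Ȟ^1 ≅ Z ⊕ Z/2; Ȟ^2 ≅ 0

nonempty intersections:
  U12={x7} U14={x4} U15={x2,x6} U16={x3} U23={x8} U34={x5} U56={x1}
C dims 6,7; δ0: rk 6, SNF 1^5·2
Ȟ^0: (6−6)−0=0 ⇒ 0
Ȟ^1: (7−0)−6=1 plus torsion [2] ⇒ Z ⊕ Z/2
Ȟ^2: (0−0)−0=0 ⇒ 0


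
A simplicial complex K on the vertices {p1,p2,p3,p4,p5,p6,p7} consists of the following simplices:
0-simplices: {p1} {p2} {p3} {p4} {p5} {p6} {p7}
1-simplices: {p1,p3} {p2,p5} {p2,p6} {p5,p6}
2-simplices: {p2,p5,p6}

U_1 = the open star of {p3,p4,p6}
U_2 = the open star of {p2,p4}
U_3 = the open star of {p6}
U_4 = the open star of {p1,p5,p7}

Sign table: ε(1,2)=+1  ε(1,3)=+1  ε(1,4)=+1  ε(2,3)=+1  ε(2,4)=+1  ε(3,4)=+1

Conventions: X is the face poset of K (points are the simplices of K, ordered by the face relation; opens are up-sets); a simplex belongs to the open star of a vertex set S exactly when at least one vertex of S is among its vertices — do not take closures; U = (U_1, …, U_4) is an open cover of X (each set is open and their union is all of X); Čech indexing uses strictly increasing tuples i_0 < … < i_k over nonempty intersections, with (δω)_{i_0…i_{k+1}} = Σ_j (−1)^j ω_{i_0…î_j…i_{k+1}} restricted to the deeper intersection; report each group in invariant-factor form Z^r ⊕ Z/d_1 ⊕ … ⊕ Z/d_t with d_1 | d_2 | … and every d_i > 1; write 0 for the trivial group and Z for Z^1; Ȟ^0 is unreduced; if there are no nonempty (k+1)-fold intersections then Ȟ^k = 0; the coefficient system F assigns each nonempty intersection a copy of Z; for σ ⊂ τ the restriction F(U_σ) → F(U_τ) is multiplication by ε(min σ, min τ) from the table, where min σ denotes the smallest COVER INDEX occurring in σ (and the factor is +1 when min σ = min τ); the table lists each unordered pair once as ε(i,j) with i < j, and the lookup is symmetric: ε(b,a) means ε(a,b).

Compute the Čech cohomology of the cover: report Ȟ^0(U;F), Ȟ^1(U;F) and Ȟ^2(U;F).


Ȟ^0 = Z,  Ȟ^1 = 0,  Ȟ^2 = 0

cover nerve:
  U1={{p3},{p4},{p6},{p1,p3},{p2,p6},{p5,p6},{p2,p5,p6}} U2={{p2},{p4},{p2,p5},{p2,p6},{p2,p5,p6}} U3={{p6},{p2,p6},{p5,p6},{p2,p5,p6}} U4={{p1},{p5},{p7},{p1,p3},{p2,p5},{p5,p6},{p2,p5,p6}}
  U12={{p4},{p2,p6},{p2,p5,p6}} U13={{p6},{p2,p6},{p5,p6},{p2,p5,p6}} U14={{p1,p3},{p5,p6},{p2,p5,p6}} U23={{p2,p6},{p2,p5,p6}} U24={{p2,p5},{p2,p5,p6}} U34={{p5,p6},{p2,p5,p6}}
  U123={{p2,p6},{p2,p5,p6}} U124={{p2,p5,p6}} U134={{p5,p6},{p2,p5,p6}} U234={{p2,p5,p6}}
  U1234={{p2,p5,p6}}
C dims 4,6,4,1; δ0: rk 3, SNF 1^3; δ1: rk 3, SNF 1^3; δ2: rk 1, SNF 1^1
Ȟ^0: (4−3)−0=1 ⇒ Z
Ȟ^1: (6−3)−3=0 ⇒ 0
Ȟ^2: (4−1)−3=0 ⇒ 0


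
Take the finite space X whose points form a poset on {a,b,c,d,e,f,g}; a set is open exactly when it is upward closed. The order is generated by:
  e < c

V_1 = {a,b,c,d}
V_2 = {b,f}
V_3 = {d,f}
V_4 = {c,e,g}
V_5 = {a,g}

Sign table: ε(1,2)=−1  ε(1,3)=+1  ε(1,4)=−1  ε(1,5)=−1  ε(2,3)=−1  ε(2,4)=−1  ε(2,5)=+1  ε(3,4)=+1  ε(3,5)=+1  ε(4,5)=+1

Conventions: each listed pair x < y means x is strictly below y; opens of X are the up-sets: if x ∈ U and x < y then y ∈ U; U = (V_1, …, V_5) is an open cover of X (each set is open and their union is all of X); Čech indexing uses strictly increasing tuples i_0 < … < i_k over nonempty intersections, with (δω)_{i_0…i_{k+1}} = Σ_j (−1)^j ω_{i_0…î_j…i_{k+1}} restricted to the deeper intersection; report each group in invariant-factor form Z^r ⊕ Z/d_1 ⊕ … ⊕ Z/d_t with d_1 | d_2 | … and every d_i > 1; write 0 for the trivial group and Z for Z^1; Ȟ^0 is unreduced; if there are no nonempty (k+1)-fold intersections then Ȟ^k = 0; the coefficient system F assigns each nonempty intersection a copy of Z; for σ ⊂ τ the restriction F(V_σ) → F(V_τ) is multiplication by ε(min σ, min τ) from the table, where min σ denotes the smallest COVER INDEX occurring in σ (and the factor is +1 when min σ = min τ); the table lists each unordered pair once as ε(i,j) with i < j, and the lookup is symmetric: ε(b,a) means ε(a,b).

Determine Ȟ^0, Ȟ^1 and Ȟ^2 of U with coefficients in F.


nonempty intersections:
  V12={b} V13={d} V14={c} V15={a} V23={f} V45={g}
C dims 5,6; δ0: rk 4, SNF 1^4
Ȟ^0: (5−4)−0=1 ⇒ Z
Ȟ^1: (6−0)−4=2 ⇒ Z^2
Ȟ^2: (0−0)−0=0 ⇒ 0

Ȟ^0 = Z,  Ȟ^1 = Z^2,  Ȟ^2 = 0


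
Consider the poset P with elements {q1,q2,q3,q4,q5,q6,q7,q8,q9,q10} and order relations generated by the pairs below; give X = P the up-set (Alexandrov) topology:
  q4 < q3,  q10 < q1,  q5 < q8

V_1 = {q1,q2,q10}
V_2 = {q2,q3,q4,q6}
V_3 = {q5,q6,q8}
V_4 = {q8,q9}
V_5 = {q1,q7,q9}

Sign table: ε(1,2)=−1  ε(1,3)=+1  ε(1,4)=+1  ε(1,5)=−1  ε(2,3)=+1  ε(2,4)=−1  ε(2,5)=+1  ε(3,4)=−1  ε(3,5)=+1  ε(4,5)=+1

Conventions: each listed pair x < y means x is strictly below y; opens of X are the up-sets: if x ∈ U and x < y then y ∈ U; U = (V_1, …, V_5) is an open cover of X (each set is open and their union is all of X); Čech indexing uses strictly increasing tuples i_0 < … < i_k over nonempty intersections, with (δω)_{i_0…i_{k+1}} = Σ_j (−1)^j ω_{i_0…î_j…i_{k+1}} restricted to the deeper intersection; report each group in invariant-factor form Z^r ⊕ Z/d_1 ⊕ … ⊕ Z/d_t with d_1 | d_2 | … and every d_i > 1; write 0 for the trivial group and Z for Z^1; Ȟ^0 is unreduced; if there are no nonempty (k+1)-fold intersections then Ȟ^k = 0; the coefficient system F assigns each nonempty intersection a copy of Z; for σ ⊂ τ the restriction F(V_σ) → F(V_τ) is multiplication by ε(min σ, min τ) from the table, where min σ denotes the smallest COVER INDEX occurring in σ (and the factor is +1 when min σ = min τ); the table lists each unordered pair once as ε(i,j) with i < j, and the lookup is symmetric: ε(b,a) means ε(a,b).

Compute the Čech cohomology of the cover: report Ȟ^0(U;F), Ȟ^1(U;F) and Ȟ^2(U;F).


Ȟ^0(U;F) ≅ 0, Ȟ^1(U;F) ≅ Z/2 and Ȟ^2(U;F) ≅ 0

nerve simplices:
  V12={q2} V15={q1} V23={q6} V34={q8} V45={q9}
C dims 5,5; δ0: rk 5, SNF 1^4·2
degree 0: 5−5−0 = 0 → Ȟ^0 ≅ 0
degree 1: 5−0−5 = 0 plus torsion [2] → Ȟ^1 ≅ Z/2
degree 2: 0−0−0 = 0 → Ȟ^2 ≅ 0


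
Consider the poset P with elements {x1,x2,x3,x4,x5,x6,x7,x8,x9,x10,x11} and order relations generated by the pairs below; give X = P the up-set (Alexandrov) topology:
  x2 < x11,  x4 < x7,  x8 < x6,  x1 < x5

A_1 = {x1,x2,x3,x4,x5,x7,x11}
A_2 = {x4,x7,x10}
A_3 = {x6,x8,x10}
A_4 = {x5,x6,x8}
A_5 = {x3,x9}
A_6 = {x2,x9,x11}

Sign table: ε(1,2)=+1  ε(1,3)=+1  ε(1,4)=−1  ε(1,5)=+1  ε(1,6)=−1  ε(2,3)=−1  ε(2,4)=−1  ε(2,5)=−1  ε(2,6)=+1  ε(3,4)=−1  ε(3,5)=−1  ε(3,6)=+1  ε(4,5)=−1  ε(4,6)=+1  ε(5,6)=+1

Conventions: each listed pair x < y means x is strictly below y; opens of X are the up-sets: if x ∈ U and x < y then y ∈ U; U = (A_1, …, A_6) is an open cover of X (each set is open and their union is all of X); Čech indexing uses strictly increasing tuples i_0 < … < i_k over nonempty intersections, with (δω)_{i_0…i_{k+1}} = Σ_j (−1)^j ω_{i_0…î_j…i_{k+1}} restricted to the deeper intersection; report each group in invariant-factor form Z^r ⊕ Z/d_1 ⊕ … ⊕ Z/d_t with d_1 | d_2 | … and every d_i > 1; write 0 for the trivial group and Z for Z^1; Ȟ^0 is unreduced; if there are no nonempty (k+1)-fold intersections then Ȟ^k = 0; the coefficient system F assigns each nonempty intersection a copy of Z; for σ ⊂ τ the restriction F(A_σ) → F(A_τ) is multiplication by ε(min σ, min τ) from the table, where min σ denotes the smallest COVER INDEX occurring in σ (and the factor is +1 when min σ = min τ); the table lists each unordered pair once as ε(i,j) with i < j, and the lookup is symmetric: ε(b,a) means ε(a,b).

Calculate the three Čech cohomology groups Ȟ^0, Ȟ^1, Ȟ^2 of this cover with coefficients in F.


nonempty intersections:
  A12={x4,x7} A14={x5} A15={x3} A16={x2,x11} A23={x10} A34={x6,x8} A56={x9}
C dims 6,7; δ0: rk 6, SNF 1^5·2
Ȟ^0: (6−6)−0=0 ⇒ 0
Ȟ^1: (7−0)−6=1 plus torsion [2] ⇒ Z ⊕ Z/2
Ȟ^2: (0−0)−0=0 ⇒ 0

Ȟ^0 = 0; Ȟ^1 = Z ⊕ Z/2; Ȟ^2 = 0


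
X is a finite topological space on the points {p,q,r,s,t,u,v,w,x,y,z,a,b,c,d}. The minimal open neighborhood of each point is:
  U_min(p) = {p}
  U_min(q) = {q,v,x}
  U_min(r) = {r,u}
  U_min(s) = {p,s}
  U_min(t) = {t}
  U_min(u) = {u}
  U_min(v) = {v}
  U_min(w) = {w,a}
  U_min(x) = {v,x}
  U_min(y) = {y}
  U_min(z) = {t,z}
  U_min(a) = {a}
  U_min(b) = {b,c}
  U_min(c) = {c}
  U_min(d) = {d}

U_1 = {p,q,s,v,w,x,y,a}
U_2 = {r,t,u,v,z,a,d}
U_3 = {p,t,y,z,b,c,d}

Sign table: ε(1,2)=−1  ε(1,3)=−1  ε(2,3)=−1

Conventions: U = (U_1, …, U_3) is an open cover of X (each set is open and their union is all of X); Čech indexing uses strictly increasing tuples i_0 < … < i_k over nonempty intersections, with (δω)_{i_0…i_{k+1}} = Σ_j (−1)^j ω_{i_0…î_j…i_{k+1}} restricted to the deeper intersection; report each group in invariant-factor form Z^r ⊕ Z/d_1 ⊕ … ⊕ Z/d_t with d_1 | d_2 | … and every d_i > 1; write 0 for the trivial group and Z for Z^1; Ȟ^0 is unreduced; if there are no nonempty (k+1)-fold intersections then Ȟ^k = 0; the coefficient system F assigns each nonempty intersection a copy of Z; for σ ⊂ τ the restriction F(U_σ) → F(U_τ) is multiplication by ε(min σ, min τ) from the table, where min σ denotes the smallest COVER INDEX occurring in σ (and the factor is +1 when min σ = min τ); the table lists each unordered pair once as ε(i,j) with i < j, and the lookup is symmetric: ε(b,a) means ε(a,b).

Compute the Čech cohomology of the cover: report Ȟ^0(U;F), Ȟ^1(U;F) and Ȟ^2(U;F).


Ȟ^0(U;F) ≅ 0, Ȟ^1(U;F) ≅ Z/2 and Ȟ^2(U;F) ≅ 0

nerve of the cover:
  U12={v,a} U13={p,y} U23={t,z,d}
C dims 3,3; δ0: rk 3, SNF 1^2·2
Ȟ^0 = (3 − 3) − 0 = 0, so Ȟ^0 ≅ 0
Ȟ^1 = (3 − 0) − 3 = 0 plus torsion [2], so Ȟ^1 ≅ Z/2
Ȟ^2 = (0 − 0) − 0 = 0, so Ȟ^2 ≅ 0


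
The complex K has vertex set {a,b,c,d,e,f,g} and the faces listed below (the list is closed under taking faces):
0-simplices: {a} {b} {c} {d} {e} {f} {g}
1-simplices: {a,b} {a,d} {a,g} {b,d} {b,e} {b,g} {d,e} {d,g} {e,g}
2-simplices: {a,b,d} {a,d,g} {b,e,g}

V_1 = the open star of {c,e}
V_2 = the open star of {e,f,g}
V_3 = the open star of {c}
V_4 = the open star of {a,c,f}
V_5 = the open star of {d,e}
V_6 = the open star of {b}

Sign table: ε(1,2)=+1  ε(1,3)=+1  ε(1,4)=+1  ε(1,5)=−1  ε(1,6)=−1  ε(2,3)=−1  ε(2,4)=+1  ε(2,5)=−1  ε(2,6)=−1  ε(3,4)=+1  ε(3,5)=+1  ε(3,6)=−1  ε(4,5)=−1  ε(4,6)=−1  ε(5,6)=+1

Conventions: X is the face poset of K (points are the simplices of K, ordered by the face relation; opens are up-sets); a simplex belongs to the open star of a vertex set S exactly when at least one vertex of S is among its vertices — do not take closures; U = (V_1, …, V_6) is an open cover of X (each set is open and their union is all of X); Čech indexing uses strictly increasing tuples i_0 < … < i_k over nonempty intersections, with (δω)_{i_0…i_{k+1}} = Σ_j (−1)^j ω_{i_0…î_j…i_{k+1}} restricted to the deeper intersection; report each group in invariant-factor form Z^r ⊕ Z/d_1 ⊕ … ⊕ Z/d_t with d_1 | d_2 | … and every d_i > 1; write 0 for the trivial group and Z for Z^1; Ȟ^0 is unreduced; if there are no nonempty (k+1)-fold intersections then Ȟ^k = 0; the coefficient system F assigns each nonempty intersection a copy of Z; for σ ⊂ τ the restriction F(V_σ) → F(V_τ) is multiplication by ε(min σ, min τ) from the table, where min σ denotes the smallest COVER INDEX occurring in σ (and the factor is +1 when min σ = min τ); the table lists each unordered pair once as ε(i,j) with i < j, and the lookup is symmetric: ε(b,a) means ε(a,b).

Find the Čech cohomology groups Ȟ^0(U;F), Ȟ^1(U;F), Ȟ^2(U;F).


nerve of the cover:
  V1={{c},{e},{b,e},{d,e},{e,g},{b,e,g}} V2={{e},{f},{g},{a,g},{b,e},{b,g},{d,e},{d,g},{e,g},{a,d,g},{b,e,g}} V3={{c}} V4={{a},{c},{f},{a,b},{a,d},{a,g},{a,b,d},{a,d,g}} V5={{d},{e},{a,d},{b,d},{b,e},{d,e},{d,g},{e,g},{a,b,d},{a,d,g},{b,e,g}} V6={{b},{a,b},{b,d},{b,e},{b,g},{a,b,d},{b,e,g}}
  V12={{e},{b,e},{d,e},{e,g},{b,e,g}} V13={{c}} V14={{c}} V15={{e},{b,e},{d,e},{e,g},{b,e,g}} V16={{b,e},{b,e,g}} V24={{f},{a,g},{a,d,g}} V25={{e},{b,e},{d,e},{d,g},{e,g},{a,d,g},{b,e,g}} V26={{b,e},{b,g},{b,e,g}} V34={{c}} V45={{a,d},{a,b,d},{a,d,g}} V46={{a,b},{a,b,d}} V56={{b,d},{b,e},{a,b,d},{b,e,g}}
  V125={{e},{b,e},{d,e},{e,g},{b,e,g}} V126={{b,e},{b,e,g}} V134={{c}} V156={{b,e},{b,e,g}} V245={{a,d,g}} V256={{b,e},{b,e,g}} V456={{a,b,d}}
  V1256={{b,e},{b,e,g}}
C dims 6,12,7,1; δ0: rk 5, SNF 1^5; δ1: rk 6, SNF 1^6; δ2: rk 1, SNF 1^1
Ȟ^0 = (6 − 5) − 0 = 1, so Ȟ^0 ≅ Z
Ȟ^1 = (12 − 6) − 5 = 1, so Ȟ^1 ≅ Z
Ȟ^2 = (7 − 1) − 6 = 0, so Ȟ^2 ≅ 0

Ȟ^0 ≅ Z, Ȟ^1 ≅ Z, Ȟ^2 ≅ 0


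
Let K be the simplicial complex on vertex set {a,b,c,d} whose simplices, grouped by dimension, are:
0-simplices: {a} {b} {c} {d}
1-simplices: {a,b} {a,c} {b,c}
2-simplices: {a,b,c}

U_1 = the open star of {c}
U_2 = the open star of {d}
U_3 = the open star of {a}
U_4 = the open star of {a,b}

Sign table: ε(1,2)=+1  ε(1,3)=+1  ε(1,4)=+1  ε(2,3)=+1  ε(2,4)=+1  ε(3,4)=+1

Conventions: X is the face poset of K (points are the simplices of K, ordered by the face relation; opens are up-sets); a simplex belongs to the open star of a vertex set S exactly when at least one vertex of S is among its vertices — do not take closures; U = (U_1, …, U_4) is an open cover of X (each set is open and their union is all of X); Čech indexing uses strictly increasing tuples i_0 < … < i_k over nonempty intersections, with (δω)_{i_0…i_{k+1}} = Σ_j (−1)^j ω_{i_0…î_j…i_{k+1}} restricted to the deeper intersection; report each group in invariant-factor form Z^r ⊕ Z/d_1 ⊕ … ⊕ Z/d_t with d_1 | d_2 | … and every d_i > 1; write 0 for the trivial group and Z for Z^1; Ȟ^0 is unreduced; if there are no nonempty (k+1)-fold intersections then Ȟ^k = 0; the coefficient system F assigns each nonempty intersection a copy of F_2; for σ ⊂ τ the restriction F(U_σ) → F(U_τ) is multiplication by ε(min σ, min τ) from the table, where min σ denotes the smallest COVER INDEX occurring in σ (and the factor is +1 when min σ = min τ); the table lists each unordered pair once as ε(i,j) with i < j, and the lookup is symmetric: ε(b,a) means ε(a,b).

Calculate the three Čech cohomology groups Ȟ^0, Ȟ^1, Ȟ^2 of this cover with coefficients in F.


Ȟ^0 ≅ Z/2 ⊕ Z/2; Ȟ^1 ≅ 0; Ȟ^2 ≅ 0

intersection data:
  U1={{c},{a,c},{b,c},{a,b,c}} U2={{d}} U3={{a},{a,b},{a,c},{a,b,c}} U4={{a},{b},{a,b},{a,c},{b,c},{a,b,c}}
  U13={{a,c},{a,b,c}} U14={{a,c},{b,c},{a,b,c}} U34={{a},{a,b},{a,c},{a,b,c}}
  U134={{a,c},{a,b,c}}
C dims 4,3,1; δ0: rk_F2 2; δ1: rk_F2 1
Ȟ^0 = (4 − 2) − 0 = 2, so Ȟ^0 ≅ Z/2 ⊕ Z/2
Ȟ^1 = (3 − 1) − 2 = 0, so Ȟ^1 ≅ 0
Ȟ^2 = (1 − 0) − 1 = 0, so Ȟ^2 ≅ 0


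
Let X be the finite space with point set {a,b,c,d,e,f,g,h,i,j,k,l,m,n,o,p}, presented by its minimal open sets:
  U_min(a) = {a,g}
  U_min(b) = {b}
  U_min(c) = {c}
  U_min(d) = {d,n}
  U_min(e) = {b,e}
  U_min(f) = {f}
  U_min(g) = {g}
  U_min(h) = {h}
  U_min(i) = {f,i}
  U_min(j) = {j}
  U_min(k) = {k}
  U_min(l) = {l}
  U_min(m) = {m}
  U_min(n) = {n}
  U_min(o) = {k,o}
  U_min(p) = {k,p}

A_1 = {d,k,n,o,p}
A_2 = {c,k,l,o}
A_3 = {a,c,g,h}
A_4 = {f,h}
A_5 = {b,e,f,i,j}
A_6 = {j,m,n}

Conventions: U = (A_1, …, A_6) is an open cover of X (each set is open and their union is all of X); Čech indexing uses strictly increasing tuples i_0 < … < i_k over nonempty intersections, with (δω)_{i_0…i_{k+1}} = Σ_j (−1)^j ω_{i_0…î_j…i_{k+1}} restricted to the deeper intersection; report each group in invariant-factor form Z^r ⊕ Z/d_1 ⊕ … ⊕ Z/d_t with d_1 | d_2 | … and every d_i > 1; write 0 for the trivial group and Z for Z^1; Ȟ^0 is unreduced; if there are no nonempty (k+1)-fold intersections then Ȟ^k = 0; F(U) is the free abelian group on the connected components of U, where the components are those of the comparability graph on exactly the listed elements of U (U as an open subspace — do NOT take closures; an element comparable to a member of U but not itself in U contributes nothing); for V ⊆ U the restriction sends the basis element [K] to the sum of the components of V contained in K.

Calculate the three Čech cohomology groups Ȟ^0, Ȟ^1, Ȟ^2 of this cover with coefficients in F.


nonempty overlaps:
  A12={k,o} A16={n} A23={c} A34={h} A45={f} A56={j}
components per intersection:
  A1: {d,n} {k,o,p}
  A2: {c} {k,o} {l}
  A3: {a,g} {c} {h}
  A4: {f} {h}
  A5: {b,e} {f,i} {j}
  A6: {j} {m} {n}
  A12: {k,o}
  A16: {n}
  A23: {c}
  A34: {h}
  A45: {f}
  A56: {j}
C dims 16,6; δ0: rk 6, SNF 1^6
degree 0: 16−6−0 = 10 → Ȟ^0 ≅ Z^10
degree 1: 6−0−6 = 0 → Ȟ^1 ≅ 0
degree 2: 0−0−0 = 0 → Ȟ^2 ≅ 0

Ȟ^0(U;F) ≅ Z^10, Ȟ^1(U;F) ≅ 0 and Ȟ^2(U;F) ≅ 0


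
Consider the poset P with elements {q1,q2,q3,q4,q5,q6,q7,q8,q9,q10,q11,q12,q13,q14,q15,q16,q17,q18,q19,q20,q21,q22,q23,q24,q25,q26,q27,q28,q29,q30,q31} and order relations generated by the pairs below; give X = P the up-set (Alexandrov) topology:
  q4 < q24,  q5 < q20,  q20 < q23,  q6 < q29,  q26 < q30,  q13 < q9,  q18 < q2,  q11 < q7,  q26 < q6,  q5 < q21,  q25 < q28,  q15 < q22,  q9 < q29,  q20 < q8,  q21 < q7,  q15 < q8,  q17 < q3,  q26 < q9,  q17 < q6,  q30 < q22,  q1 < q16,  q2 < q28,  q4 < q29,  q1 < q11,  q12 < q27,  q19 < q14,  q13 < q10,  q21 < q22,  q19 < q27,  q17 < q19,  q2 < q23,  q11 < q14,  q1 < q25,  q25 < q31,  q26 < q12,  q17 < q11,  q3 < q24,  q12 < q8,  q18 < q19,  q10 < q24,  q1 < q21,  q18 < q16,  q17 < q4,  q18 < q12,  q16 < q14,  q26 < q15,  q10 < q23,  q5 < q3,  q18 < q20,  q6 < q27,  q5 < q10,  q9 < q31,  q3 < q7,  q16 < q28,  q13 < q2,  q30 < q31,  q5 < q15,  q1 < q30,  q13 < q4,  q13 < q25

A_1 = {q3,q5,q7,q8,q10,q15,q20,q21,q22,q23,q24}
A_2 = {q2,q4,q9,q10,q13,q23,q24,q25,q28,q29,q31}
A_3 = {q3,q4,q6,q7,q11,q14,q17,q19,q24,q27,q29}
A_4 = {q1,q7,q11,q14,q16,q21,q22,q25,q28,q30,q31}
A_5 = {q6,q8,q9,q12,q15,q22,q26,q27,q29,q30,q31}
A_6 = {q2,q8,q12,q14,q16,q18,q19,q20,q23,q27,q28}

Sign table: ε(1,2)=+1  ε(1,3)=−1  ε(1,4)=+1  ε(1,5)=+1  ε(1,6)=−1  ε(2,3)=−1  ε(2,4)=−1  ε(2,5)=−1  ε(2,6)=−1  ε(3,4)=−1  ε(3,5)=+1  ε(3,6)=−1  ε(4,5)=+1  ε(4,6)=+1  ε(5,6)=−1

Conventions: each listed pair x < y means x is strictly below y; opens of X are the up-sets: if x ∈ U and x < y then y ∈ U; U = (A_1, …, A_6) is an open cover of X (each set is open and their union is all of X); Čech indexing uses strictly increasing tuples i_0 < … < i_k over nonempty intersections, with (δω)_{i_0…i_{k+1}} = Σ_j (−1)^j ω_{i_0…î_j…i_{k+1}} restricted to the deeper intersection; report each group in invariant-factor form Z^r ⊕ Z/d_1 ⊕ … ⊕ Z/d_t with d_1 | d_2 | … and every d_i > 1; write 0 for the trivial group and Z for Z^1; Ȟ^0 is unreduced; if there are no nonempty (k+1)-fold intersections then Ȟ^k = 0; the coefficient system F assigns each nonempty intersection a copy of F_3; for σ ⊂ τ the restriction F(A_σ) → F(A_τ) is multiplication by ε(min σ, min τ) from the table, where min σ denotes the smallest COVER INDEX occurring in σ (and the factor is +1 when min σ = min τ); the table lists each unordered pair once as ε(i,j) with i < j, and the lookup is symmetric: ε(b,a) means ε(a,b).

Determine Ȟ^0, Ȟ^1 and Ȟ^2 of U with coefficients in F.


Ȟ^0(U;F) ≅ 0,  Ȟ^1(U;F) ≅ 0,  Ȟ^2(U;F) ≅ Z/3

nerve of the cover:
  A12={q10,q23,q24} A13={q3,q7,q24} A14={q7,q21,q22} A15={q8,q15,q22} A16={q8,q20,q23} A23={q4,q24,q29} A24={q25,q28,q31} A25={q9,q29,q31} A26={q2,q23,q28} A34={q7,q11,q14} A35={q6,q27,q29} A36={q14,q19,q27} A45={q22,q30,q31} A46={q14,q16,q28} A56={q8,q12,q27}
  A123={q24} A126={q23} A134={q7} A145={q22} A156={q8} A235={q29} A245={q31} A246={q28} A346={q14} A356={q27}
C dims 6,15,10; δ0: rk_F3 6; δ1: rk_F3 9
Ȟ^0 = (6 − 6) − 0 = 0, so Ȟ^0 ≅ 0
Ȟ^1 = (15 − 9) − 6 = 0, so Ȟ^1 ≅ 0
Ȟ^2 = (10 − 0) − 9 = 1, so Ȟ^2 ≅ Z/3


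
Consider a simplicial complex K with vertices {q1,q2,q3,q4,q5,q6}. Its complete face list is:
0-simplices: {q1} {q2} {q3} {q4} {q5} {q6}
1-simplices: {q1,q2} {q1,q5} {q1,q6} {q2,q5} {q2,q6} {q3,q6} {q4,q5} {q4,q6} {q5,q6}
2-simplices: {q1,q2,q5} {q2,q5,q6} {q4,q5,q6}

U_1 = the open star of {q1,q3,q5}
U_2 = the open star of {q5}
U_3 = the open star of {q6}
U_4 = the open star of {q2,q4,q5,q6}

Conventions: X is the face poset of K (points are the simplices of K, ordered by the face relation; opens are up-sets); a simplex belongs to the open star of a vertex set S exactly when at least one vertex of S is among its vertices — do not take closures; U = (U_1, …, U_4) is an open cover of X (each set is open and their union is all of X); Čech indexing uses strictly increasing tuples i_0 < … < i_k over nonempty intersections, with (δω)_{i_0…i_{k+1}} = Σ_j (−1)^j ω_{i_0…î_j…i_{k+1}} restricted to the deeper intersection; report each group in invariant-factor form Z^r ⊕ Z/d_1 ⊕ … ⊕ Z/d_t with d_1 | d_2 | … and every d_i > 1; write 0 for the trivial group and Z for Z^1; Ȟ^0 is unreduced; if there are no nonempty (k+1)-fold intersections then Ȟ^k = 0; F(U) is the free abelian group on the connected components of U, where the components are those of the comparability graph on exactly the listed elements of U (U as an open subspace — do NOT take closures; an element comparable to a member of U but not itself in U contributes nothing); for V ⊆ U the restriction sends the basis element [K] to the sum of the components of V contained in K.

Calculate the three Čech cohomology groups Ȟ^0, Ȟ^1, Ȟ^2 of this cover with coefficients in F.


nerve of the cover:
  U1={{q1},{q3},{q5},{q1,q2},{q1,q5},{q1,q6},{q2,q5},{q3,q6},{q4,q5},{q5,q6},{q1,q2,q5},{q2,q5,q6},{q4,q5,q6}} U2={{q5},{q1,q5},{q2,q5},{q4,q5},{q5,q6},{q1,q2,q5},{q2,q5,q6},{q4,q5,q6}} U3={{q6},{q1,q6},{q2,q6},{q3,q6},{q4,q6},{q5,q6},{q2,q5,q6},{q4,q5,q6}} U4={{q2},{q4},{q5},{q6},{q1,q2},{q1,q5},{q1,q6},{q2,q5},{q2,q6},{q3,q6},{q4,q5},{q4,q6},{q5,q6},{q1,q2,q5},{q2,q5,q6},{q4,q5,q6}}
  U12={{q5},{q1,q5},{q2,q5},{q4,q5},{q5,q6},{q1,q2,q5},{q2,q5,q6},{q4,q5,q6}} U13={{q1,q6},{q3,q6},{q5,q6},{q2,q5,q6},{q4,q5,q6}} U14={{q5},{q1,q2},{q1,q5},{q1,q6},{q2,q5},{q3,q6},{q4,q5},{q5,q6},{q1,q2,q5},{q2,q5,q6},{q4,q5,q6}} U23={{q5,q6},{q2,q5,q6},{q4,q5,q6}} U24={{q5},{q1,q5},{q2,q5},{q4,q5},{q5,q6},{q1,q2,q5},{q2,q5,q6},{q4,q5,q6}} U34={{q6},{q1,q6},{q2,q6},{q3,q6},{q4,q6},{q5,q6},{q2,q5,q6},{q4,q5,q6}}
  U123={{q5,q6},{q2,q5,q6},{q4,q5,q6}} U124={{q5},{q1,q5},{q2,q5},{q4,q5},{q5,q6},{q1,q2,q5},{q2,q5,q6},{q4,q5,q6}} U134={{q1,q6},{q3,q6},{q5,q6},{q2,q5,q6},{q4,q5,q6}} U234={{q5,q6},{q2,q5,q6},{q4,q5,q6}}
  U1234={{q5,q6},{q2,q5,q6},{q4,q5,q6}}
components per intersection:
  U1: {{q1},{q5},{q1,q2},{q1,q5},{q1,q6},{q2,q5},{q4,q5},{q5,q6},{q1,q2,q5},{q2,q5,q6},{q4,q5,q6}} {{q3},{q3,q6}}
  U2: {{q5},{q1,q5},{q2,q5},{q4,q5},{q5,q6},{q1,q2,q5},{q2,q5,q6},{q4,q5,q6}}
  U3: {{q6},{q1,q6},{q2,q6},{q3,q6},{q4,q6},{q5,q6},{q2,q5,q6},{q4,q5,q6}}
  U4: {{q2},{q4},{q5},{q6},{q1,q2},{q1,q5},{q1,q6},{q2,q5},{q2,q6},{q3,q6},{q4,q5},{q4,q6},{q5,q6},{q1,q2,q5},{q2,q5,q6},{q4,q5,q6}}
  U12: {{q5},{q1,q5},{q2,q5},{q4,q5},{q5,q6},{q1,q2,q5},{q2,q5,q6},{q4,q5,q6}}
  U13: {{q1,q6}} {{q3,q6}} {{q5,q6},{q2,q5,q6},{q4,q5,q6}}
  U14: {{q5},{q1,q2},{q1,q5},{q2,q5},{q4,q5},{q5,q6},{q1,q2,q5},{q2,q5,q6},{q4,q5,q6}} {{q1,q6}} {{q3,q6}}
  U23: {{q5,q6},{q2,q5,q6},{q4,q5,q6}}
  U24: {{q5},{q1,q5},{q2,q5},{q4,q5},{q5,q6},{q1,q2,q5},{q2,q5,q6},{q4,q5,q6}}
  U34: {{q6},{q1,q6},{q2,q6},{q3,q6},{q4,q6},{q5,q6},{q2,q5,q6},{q4,q5,q6}}
  U123: {{q5,q6},{q2,q5,q6},{q4,q5,q6}}
  U124: {{q5},{q1,q5},{q2,q5},{q4,q5},{q5,q6},{q1,q2,q5},{q2,q5,q6},{q4,q5,q6}}
  U134: {{q1,q6}} {{q3,q6}} {{q5,q6},{q2,q5,q6},{q4,q5,q6}}
  U234: {{q5,q6},{q2,q5,q6},{q4,q5,q6}}
  U1234: {{q5,q6},{q2,q5,q6},{q4,q5,q6}}
C dims 5,10,6,1; δ0: rk 4, SNF 1^4; δ1: rk 5, SNF 1^5; δ2: rk 1, SNF 1^1
Ȟ^0 = (5 − 4) − 0 = 1, so Ȟ^0 ≅ Z
Ȟ^1 = (10 − 5) − 4 = 1, so Ȟ^1 ≅ Z
Ȟ^2 = (6 − 1) − 5 = 0, so Ȟ^2 ≅ 0

Ȟ^0 ≅ Z, Ȟ^1 ≅ Z, Ȟ^2 ≅ 0


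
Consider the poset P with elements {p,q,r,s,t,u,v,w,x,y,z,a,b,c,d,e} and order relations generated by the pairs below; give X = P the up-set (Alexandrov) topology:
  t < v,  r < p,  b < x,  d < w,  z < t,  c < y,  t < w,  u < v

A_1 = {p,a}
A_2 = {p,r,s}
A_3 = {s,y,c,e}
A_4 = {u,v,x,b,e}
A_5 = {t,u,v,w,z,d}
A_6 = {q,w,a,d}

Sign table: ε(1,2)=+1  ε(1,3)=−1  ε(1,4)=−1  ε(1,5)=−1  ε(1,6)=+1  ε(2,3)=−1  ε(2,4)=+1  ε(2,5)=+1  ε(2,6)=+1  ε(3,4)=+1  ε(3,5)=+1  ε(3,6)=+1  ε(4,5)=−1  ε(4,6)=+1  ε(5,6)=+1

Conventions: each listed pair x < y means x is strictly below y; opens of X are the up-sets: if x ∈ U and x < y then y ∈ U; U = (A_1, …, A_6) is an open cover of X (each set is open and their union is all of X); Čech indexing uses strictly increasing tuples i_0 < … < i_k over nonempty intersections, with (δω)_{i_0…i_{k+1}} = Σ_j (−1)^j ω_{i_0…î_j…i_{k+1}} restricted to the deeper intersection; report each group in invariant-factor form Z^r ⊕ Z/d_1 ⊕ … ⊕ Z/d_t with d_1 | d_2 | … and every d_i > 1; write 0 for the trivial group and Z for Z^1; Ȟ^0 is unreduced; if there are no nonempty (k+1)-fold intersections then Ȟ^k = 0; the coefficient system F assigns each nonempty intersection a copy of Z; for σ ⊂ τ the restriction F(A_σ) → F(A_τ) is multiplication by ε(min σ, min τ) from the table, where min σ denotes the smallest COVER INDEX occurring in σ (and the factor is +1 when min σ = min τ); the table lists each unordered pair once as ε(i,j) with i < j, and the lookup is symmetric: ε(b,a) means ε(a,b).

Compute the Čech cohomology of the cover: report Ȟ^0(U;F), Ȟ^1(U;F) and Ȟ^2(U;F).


Ȟ^0 ≅ Z,  Ȟ^1 ≅ Z,  Ȟ^2 ≅ 0

nonempty intersections:
  A12={p} A16={a} A23={s} A34={e} A45={u,v} A56={w,d}
C dims 6,6; δ0: rk 5, SNF 1^5
Ȟ^0: (6−5)−0=1 ⇒ Z
Ȟ^1: (6−0)−5=1 ⇒ Z
Ȟ^2: (0−0)−0=0 ⇒ 0


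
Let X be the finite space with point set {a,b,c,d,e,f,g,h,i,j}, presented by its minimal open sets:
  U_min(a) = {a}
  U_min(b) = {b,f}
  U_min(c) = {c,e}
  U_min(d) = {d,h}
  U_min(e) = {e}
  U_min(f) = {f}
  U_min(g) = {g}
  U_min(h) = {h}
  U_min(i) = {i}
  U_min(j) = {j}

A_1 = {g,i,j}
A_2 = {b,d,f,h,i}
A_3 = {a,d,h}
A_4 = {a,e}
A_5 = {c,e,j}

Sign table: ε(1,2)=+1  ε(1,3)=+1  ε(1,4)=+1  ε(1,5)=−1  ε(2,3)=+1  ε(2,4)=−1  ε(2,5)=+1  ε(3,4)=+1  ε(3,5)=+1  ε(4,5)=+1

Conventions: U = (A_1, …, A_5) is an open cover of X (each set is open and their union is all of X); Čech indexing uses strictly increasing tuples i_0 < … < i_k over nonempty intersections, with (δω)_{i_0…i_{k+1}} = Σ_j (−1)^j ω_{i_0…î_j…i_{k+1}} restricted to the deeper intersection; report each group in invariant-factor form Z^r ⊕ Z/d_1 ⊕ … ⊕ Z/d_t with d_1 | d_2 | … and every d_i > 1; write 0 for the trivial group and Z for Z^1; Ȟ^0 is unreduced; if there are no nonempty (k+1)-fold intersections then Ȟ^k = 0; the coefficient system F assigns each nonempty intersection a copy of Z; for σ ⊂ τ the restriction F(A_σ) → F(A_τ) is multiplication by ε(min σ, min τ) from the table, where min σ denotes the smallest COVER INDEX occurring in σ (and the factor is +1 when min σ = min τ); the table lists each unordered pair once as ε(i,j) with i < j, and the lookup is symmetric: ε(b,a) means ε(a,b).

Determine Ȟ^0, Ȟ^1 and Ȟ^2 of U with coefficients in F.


cover nerve:
  A12={i} A15={j} A23={d,h} A34={a} A45={e}
C dims 5,5; δ0: rk 5, SNF 1^4·2
Ȟ^0: (5−5)−0=0 ⇒ 0
Ȟ^1: (5−0)−5=0 plus torsion [2] ⇒ Z/2
Ȟ^2: (0−0)−0=0 ⇒ 0

Ȟ^0(U;F) ≅ 0, Ȟ^1(U;F) ≅ Z/2, Ȟ^2(U;F) ≅ 0


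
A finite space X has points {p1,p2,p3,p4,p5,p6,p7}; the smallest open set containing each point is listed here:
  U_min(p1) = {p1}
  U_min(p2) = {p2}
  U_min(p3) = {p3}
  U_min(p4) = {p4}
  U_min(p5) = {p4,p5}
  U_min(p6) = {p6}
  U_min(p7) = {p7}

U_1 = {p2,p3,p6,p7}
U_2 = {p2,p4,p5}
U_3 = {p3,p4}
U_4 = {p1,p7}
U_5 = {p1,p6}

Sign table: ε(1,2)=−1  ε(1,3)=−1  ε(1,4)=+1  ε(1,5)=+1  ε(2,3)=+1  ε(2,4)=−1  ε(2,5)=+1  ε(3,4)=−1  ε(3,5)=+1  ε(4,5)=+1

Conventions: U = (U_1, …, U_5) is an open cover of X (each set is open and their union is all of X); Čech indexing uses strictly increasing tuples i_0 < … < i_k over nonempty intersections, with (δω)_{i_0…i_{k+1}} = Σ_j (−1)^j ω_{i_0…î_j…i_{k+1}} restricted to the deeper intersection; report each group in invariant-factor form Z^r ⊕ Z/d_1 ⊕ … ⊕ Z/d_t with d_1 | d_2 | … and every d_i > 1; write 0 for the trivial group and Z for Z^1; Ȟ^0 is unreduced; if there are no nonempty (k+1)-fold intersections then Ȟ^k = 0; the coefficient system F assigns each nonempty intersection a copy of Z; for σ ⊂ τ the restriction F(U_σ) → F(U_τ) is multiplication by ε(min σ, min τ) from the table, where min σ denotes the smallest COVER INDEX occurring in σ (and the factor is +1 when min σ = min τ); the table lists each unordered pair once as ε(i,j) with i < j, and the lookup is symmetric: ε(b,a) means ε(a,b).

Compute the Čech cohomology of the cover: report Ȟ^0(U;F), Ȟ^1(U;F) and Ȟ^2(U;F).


Ȟ^0 = Z, Ȟ^1 = Z^2, Ȟ^2 = 0

nonempty intersections:
  U12={p2} U13={p3} U14={p7} U15={p6} U23={p4} U45={p1}
C dims 5,6; δ0: rk 4, SNF 1^4
Ȟ^0: (5−4)−0=1 ⇒ Z
Ȟ^1: (6−0)−4=2 ⇒ Z^2
Ȟ^2: (0−0)−0=0 ⇒ 0


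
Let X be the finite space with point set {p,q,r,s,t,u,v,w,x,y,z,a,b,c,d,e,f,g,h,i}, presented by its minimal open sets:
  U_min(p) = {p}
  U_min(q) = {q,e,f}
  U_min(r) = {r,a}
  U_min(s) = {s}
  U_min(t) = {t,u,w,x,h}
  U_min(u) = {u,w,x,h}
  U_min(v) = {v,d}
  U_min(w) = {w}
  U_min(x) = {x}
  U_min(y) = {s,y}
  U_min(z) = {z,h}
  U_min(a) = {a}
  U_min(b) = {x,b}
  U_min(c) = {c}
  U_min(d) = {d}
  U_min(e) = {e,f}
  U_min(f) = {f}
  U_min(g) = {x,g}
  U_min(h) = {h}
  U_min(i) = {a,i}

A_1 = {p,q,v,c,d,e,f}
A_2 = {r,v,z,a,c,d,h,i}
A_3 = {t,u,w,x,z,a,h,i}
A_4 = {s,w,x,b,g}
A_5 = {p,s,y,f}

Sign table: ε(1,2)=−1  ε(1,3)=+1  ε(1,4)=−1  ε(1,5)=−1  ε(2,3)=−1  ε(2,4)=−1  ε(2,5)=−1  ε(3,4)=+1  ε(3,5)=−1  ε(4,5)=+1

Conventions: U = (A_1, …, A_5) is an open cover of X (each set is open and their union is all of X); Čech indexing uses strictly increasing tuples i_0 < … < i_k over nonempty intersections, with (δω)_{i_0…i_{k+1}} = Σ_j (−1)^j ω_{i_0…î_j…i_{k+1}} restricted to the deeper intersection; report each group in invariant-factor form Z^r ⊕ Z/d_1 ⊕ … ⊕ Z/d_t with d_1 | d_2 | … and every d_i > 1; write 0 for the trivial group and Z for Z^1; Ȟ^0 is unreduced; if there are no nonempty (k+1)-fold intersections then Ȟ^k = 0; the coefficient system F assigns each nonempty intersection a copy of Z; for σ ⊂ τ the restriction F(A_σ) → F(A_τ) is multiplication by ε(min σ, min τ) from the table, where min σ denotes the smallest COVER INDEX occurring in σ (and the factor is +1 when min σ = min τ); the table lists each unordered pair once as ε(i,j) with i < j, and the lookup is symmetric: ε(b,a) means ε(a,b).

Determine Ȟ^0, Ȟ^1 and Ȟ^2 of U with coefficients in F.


Ȟ^0 = 0,  Ȟ^1 = Z/2,  Ȟ^2 = 0

nonempty intersections:
  A12={v,c,d} A15={p,f} A23={z,a,h,i} A34={w,x} A45={s}
C dims 5,5; δ0: rk 5, SNF 1^4·2
Ȟ^0: (5−5)−0=0 ⇒ 0
Ȟ^1: (5−0)−5=0 plus torsion [2] ⇒ Z/2
Ȟ^2: (0−0)−0=0 ⇒ 0


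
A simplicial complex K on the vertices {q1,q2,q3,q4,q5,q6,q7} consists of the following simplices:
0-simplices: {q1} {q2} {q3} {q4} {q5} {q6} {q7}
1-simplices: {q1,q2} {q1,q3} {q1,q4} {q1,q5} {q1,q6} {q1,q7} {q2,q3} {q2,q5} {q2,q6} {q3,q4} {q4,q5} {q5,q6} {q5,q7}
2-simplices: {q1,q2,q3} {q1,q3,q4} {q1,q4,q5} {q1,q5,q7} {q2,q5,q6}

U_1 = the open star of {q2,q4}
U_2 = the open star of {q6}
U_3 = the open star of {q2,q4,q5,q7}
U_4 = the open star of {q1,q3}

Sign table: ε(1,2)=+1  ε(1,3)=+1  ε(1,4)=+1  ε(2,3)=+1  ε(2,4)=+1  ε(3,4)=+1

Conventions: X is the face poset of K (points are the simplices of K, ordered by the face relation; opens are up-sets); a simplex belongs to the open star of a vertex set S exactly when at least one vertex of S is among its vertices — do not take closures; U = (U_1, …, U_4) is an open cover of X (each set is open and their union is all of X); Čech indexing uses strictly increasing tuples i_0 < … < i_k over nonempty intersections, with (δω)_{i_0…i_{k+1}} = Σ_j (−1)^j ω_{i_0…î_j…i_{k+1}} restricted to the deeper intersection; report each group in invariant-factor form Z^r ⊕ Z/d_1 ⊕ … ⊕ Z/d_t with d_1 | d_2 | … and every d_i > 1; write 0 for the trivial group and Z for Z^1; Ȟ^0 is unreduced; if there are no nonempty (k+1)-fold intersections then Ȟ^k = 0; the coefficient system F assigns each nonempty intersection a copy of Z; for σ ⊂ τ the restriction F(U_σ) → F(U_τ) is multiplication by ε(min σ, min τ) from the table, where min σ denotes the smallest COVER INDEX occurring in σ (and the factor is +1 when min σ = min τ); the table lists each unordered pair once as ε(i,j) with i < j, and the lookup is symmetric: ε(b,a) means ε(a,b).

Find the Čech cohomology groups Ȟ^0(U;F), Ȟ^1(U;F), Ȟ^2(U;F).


Ȟ^0 ≅ Z, Ȟ^1 ≅ Z and Ȟ^2 ≅ 0

nonempty intersections:
  U1={{q2},{q4},{q1,q2},{q1,q4},{q2,q3},{q2,q5},{q2,q6},{q3,q4},{q4,q5},{q1,q2,q3},{q1,q3,q4},{q1,q4,q5},{q2,q5,q6}} U2={{q6},{q1,q6},{q2,q6},{q5,q6},{q2,q5,q6}} U3={{q2},{q4},{q5},{q7},{q1,q2},{q1,q4},{q1,q5},{q1,q7},{q2,q3},{q2,q5},{q2,q6},{q3,q4},{q4,q5},{q5,q6},{q5,q7},{q1,q2,q3},{q1,q3,q4},{q1,q4,q5},{q1,q5,q7},{q2,q5,q6}} U4={{q1},{q3},{q1,q2},{q1,q3},{q1,q4},{q1,q5},{q1,q6},{q1,q7},{q2,q3},{q3,q4},{q1,q2,q3},{q1,q3,q4},{q1,q4,q5},{q1,q5,q7}}
  U12={{q2,q6},{q2,q5,q6}} U13={{q2},{q4},{q1,q2},{q1,q4},{q2,q3},{q2,q5},{q2,q6},{q3,q4},{q4,q5},{q1,q2,q3},{q1,q3,q4},{q1,q4,q5},{q2,q5,q6}} U14={{q1,q2},{q1,q4},{q2,q3},{q3,q4},{q1,q2,q3},{q1,q3,q4},{q1,q4,q5}} U23={{q2,q6},{q5,q6},{q2,q5,q6}} U24={{q1,q6}} U34={{q1,q2},{q1,q4},{q1,q5},{q1,q7},{q2,q3},{q3,q4},{q1,q2,q3},{q1,q3,q4},{q1,q4,q5},{q1,q5,q7}}
  U123={{q2,q6},{q2,q5,q6}} U134={{q1,q2},{q1,q4},{q2,q3},{q3,q4},{q1,q2,q3},{q1,q3,q4},{q1,q4,q5}}
C dims 4,6,2; δ0: rk 3, SNF 1^3; δ1: rk 2, SNF 1^2
Ȟ^0: (4−3)−0=1 ⇒ Z
Ȟ^1: (6−2)−3=1 ⇒ Z
Ȟ^2: (2−0)−2=0 ⇒ 0


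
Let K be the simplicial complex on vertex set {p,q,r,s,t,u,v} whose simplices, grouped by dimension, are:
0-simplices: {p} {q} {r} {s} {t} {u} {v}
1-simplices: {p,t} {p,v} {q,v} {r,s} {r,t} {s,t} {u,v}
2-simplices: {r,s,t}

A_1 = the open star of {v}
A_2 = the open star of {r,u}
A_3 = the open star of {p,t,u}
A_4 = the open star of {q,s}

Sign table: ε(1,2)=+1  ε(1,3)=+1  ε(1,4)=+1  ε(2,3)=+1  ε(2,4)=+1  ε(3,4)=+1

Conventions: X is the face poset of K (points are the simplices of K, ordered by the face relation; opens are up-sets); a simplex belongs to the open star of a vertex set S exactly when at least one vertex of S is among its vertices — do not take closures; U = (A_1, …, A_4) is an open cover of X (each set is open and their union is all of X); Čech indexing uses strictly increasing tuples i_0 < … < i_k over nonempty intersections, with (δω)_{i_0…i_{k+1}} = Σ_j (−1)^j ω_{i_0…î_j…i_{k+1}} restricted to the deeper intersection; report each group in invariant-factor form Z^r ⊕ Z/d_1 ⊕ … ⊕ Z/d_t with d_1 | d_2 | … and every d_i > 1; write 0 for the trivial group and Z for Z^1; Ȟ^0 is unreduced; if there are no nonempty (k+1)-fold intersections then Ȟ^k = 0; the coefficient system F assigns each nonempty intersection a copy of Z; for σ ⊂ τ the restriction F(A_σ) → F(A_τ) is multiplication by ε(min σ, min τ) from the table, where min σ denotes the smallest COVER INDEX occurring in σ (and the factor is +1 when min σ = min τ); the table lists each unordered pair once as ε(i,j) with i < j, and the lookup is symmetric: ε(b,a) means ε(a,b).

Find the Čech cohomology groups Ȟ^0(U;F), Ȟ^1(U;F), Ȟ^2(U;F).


Ȟ^0 ≅ Z, Ȟ^1 ≅ Z and Ȟ^2 ≅ 0

cover nerve:
  A1={{v},{p,v},{q,v},{u,v}} A2={{r},{u},{r,s},{r,t},{u,v},{r,s,t}} A3={{p},{t},{u},{p,t},{p,v},{r,t},{s,t},{u,v},{r,s,t}} A4={{q},{s},{q,v},{r,s},{s,t},{r,s,t}}
  A12={{u,v}} A13={{p,v},{u,v}} A14={{q,v}} A23={{u},{r,t},{u,v},{r,s,t}} A24={{r,s},{r,s,t}} A34={{s,t},{r,s,t}}
  A123={{u,v}} A234={{r,s,t}}
C dims 4,6,2; δ0: rk 3, SNF 1^3; δ1: rk 2, SNF 1^2
Ȟ^0: (4−3)−0=1 ⇒ Z
Ȟ^1: (6−2)−3=1 ⇒ Z
Ȟ^2: (2−0)−2=0 ⇒ 0


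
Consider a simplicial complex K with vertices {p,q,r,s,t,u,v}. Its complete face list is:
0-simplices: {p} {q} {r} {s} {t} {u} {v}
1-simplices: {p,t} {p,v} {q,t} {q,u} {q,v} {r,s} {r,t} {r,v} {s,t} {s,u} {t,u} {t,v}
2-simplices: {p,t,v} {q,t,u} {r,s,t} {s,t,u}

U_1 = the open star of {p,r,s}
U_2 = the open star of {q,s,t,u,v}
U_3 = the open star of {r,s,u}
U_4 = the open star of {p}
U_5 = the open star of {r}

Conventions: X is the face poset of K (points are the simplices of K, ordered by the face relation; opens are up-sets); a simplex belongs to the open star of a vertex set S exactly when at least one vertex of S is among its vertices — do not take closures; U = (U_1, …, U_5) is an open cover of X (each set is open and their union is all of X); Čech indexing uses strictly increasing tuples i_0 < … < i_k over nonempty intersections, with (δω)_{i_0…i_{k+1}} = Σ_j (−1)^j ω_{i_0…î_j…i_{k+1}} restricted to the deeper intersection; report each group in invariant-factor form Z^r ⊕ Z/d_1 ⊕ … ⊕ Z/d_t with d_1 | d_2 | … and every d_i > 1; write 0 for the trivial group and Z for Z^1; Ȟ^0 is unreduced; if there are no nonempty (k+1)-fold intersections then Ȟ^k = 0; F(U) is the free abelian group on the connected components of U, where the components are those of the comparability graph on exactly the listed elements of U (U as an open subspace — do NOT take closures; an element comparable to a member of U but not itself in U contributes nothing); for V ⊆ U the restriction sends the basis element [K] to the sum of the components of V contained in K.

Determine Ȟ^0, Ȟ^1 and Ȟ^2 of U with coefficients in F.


intersection data:
  U1={{p},{r},{s},{p,t},{p,v},{r,s},{r,t},{r,v},{s,t},{s,u},{p,t,v},{r,s,t},{s,t,u}} U2={{q},{s},{t},{u},{v},{p,t},{p,v},{q,t},{q,u},{q,v},{r,s},{r,t},{r,v},{s,t},{s,u},{t,u},{t,v},{p,t,v},{q,t,u},{r,s,t},{s,t,u}} U3={{r},{s},{u},{q,u},{r,s},{r,t},{r,v},{s,t},{s,u},{t,u},{q,t,u},{r,s,t},{s,t,u}} U4={{p},{p,t},{p,v},{p,t,v}} U5={{r},{r,s},{r,t},{r,v},{r,s,t}}
  U12={{s},{p,t},{p,v},{r,s},{r,t},{r,v},{s,t},{s,u},{p,t,v},{r,s,t},{s,t,u}} U13={{r},{s},{r,s},{r,t},{r,v},{s,t},{s,u},{r,s,t},{s,t,u}} U14={{p},{p,t},{p,v},{p,t,v}} U15={{r},{r,s},{r,t},{r,v},{r,s,t}} U23={{s},{u},{q,u},{r,s},{r,t},{r,v},{s,t},{s,u},{t,u},{q,t,u},{r,s,t},{s,t,u}} U24={{p,t},{p,v},{p,t,v}} U25={{r,s},{r,t},{r,v},{r,s,t}} U35={{r},{r,s},{r,t},{r,v},{r,s,t}}
  U123={{s},{r,s},{r,t},{r,v},{s,t},{s,u},{r,s,t},{s,t,u}} U124={{p,t},{p,v},{p,t,v}} U125={{r,s},{r,t},{r,v},{r,s,t}} U135={{r},{r,s},{r,t},{r,v},{r,s,t}} U235={{r,s},{r,t},{r,v},{r,s,t}}
  U1235={{r,s},{r,t},{r,v},{r,s,t}}
components per intersection:
  U1: {{p},{p,t},{p,v},{p,t,v}} {{r},{s},{r,s},{r,t},{r,v},{s,t},{s,u},{r,s,t},{s,t,u}}
  U2: {{q},{s},{t},{u},{v},{p,t},{p,v},{q,t},{q,u},{q,v},{r,s},{r,t},{r,v},{s,t},{s,u},{t,u},{t,v},{p,t,v},{q,t,u},{r,s,t},{s,t,u}}
  U3: {{r},{s},{u},{q,u},{r,s},{r,t},{r,v},{s,t},{s,u},{t,u},{q,t,u},{r,s,t},{s,t,u}}
  U4: {{p},{p,t},{p,v},{p,t,v}}
  U5: {{r},{r,s},{r,t},{r,v},{r,s,t}}
  U12: {{s},{r,s},{r,t},{s,t},{s,u},{r,s,t},{s,t,u}} {{p,t},{p,v},{p,t,v}} {{r,v}}
  U13: {{r},{s},{r,s},{r,t},{r,v},{s,t},{s,u},{r,s,t},{s,t,u}}
  U14: {{p},{p,t},{p,v},{p,t,v}}
  U15: {{r},{r,s},{r,t},{r,v},{r,s,t}}
  U23: {{s},{u},{q,u},{r,s},{r,t},{s,t},{s,u},{t,u},{q,t,u},{r,s,t},{s,t,u}} {{r,v}}
  U24: {{p,t},{p,v},{p,t,v}}
  U25: {{r,s},{r,t},{r,s,t}} {{r,v}}
  U35: {{r},{r,s},{r,t},{r,v},{r,s,t}}
  U123: {{s},{r,s},{r,t},{s,t},{s,u},{r,s,t},{s,t,u}} {{r,v}}
  U124: {{p,t},{p,v},{p,t,v}}
  U125: {{r,s},{r,t},{r,s,t}} {{r,v}}
  U135: {{r},{r,s},{r,t},{r,v},{r,s,t}}
  U235: {{r,s},{r,t},{r,s,t}} {{r,v}}
  U1235: {{r,s},{r,t},{r,s,t}} {{r,v}}
C dims 6,12,8,2; δ0: rk 5, SNF 1^5; δ1: rk 6, SNF 1^6; δ2: rk 2, SNF 1^2
Ȟ^0 = (6 − 5) − 0 = 1, so Ȟ^0 ≅ Z
Ȟ^1 = (12 − 6) − 5 = 1, so Ȟ^1 ≅ Z
Ȟ^2 = (8 − 2) − 6 = 0, so Ȟ^2 ≅ 0

Ȟ^0 ≅ Z; Ȟ^1 ≅ Z; Ȟ^2 ≅ 0
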